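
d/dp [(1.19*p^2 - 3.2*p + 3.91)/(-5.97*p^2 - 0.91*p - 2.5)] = (-20.1869*p^2 + 40.7354*p + 11.5581)/(35.6409*p^4 + 10.8654*p^3 + 30.6781*p^2 + 4.55*p + 6.25)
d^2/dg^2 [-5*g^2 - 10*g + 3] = -10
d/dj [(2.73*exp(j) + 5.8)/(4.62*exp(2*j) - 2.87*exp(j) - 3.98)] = (-12.6126*exp(2*j) - 53.592*exp(j) + 5.7806)*exp(j)/(21.3444*exp(4*j) - 26.5188*exp(3*j) - 28.5383*exp(2*j) + 22.8452*exp(j) + 15.8404)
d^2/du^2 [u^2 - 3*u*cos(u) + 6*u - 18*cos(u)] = 3*u*cos(u) + 6*sin(u) + 18*cos(u) + 2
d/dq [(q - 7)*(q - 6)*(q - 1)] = 3*q^2 - 28*q + 55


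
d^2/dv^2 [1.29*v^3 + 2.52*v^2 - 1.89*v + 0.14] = 7.74*v + 5.04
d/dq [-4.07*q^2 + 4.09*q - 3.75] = 4.09 - 8.14*q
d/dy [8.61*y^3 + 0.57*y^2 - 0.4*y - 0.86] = 25.83*y^2 + 1.14*y - 0.4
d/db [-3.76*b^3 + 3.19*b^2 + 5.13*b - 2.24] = -11.28*b^2 + 6.38*b + 5.13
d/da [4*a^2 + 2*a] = 8*a + 2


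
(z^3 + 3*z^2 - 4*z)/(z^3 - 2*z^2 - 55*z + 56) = z*(z + 4)/(z^2 - z - 56)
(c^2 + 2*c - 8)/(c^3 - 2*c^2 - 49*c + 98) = (c + 4)/(c^2 - 49)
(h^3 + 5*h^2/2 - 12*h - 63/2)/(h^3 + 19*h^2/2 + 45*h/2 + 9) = (2*h^2 - h - 21)/(2*h^2 + 13*h + 6)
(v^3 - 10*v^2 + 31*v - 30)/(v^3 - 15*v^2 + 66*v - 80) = (v - 3)/(v - 8)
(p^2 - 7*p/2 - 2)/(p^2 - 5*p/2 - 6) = (2*p + 1)/(2*p + 3)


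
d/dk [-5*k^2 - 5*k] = -10*k - 5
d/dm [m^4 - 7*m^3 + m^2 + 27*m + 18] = 4*m^3 - 21*m^2 + 2*m + 27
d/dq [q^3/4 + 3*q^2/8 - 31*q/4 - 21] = 3*q^2/4 + 3*q/4 - 31/4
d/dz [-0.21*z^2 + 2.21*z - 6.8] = 2.21 - 0.42*z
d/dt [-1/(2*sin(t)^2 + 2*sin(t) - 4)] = (2*sin(t) + 1)*cos(t)/(2*(sin(t)^2 + sin(t) - 2)^2)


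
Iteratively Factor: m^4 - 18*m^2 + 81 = (m - 3)*(m^3 + 3*m^2 - 9*m - 27) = (m - 3)^2*(m^2 + 6*m + 9) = (m - 3)^2*(m + 3)*(m + 3)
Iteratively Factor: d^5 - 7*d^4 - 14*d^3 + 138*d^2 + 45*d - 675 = (d - 5)*(d^4 - 2*d^3 - 24*d^2 + 18*d + 135) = (d - 5)*(d + 3)*(d^3 - 5*d^2 - 9*d + 45) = (d - 5)*(d - 3)*(d + 3)*(d^2 - 2*d - 15) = (d - 5)*(d - 3)*(d + 3)^2*(d - 5)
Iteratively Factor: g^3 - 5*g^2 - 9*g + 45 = (g + 3)*(g^2 - 8*g + 15) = (g - 3)*(g + 3)*(g - 5)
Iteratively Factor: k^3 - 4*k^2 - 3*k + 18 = (k - 3)*(k^2 - k - 6) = (k - 3)^2*(k + 2)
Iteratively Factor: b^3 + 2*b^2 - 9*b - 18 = (b + 2)*(b^2 - 9) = (b + 2)*(b + 3)*(b - 3)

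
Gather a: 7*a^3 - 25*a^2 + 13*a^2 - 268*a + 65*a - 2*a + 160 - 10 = 7*a^3 - 12*a^2 - 205*a + 150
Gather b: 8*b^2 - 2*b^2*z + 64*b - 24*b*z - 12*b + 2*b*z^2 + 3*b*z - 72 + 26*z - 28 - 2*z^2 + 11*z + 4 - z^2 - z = b^2*(8 - 2*z) + b*(2*z^2 - 21*z + 52) - 3*z^2 + 36*z - 96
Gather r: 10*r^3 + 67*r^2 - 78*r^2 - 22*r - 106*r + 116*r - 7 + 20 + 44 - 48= 10*r^3 - 11*r^2 - 12*r + 9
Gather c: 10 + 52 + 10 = 72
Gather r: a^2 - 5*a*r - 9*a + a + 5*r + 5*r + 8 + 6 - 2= a^2 - 8*a + r*(10 - 5*a) + 12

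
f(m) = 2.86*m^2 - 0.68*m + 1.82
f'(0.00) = -0.68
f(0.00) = 1.82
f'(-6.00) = -35.00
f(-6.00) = 108.86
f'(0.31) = 1.09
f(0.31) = 1.88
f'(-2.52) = -15.09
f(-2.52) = 21.70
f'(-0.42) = -3.08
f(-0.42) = 2.61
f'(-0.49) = -3.48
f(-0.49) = 2.84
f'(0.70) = 3.32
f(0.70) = 2.75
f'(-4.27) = -25.10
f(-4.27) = 56.87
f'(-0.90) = -5.83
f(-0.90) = 4.75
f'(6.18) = 34.67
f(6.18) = 106.85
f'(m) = 5.72*m - 0.68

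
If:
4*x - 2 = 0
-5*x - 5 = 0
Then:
No Solution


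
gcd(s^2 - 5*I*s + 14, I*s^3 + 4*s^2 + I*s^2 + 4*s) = 1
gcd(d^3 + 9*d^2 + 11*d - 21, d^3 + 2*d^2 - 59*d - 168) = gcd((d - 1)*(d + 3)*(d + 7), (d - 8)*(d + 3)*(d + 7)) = d^2 + 10*d + 21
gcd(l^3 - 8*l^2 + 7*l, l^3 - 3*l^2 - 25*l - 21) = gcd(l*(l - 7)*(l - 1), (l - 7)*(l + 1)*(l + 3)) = l - 7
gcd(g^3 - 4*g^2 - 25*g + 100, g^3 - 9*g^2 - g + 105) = g - 5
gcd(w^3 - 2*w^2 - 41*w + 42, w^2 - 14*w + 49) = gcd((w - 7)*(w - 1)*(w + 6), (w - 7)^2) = w - 7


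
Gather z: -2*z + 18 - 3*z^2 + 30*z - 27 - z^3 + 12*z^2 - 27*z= -z^3 + 9*z^2 + z - 9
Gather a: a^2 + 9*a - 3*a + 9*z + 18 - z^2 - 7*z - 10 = a^2 + 6*a - z^2 + 2*z + 8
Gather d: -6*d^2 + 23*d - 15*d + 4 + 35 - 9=-6*d^2 + 8*d + 30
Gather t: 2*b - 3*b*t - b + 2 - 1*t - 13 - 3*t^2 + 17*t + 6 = b - 3*t^2 + t*(16 - 3*b) - 5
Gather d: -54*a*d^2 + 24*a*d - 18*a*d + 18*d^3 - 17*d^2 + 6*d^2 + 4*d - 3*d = 18*d^3 + d^2*(-54*a - 11) + d*(6*a + 1)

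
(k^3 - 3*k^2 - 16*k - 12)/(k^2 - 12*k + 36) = (k^2 + 3*k + 2)/(k - 6)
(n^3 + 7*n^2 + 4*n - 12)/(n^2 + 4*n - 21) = (n^3 + 7*n^2 + 4*n - 12)/(n^2 + 4*n - 21)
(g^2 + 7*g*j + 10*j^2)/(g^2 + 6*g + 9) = (g^2 + 7*g*j + 10*j^2)/(g^2 + 6*g + 9)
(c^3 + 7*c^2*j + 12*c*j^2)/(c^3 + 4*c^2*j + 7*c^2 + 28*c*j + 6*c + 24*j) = c*(c + 3*j)/(c^2 + 7*c + 6)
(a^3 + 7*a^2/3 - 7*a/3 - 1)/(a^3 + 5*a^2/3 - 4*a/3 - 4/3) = (3*a^2 + 10*a + 3)/(3*a^2 + 8*a + 4)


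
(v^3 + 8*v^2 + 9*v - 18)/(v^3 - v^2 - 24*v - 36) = (v^2 + 5*v - 6)/(v^2 - 4*v - 12)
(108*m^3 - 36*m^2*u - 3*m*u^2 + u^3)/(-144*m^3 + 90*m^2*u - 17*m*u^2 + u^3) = (6*m + u)/(-8*m + u)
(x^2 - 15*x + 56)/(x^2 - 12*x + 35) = (x - 8)/(x - 5)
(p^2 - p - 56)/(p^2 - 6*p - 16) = (p + 7)/(p + 2)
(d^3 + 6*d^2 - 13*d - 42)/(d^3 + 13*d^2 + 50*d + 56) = (d - 3)/(d + 4)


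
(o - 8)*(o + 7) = o^2 - o - 56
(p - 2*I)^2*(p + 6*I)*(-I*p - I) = -I*p^4 + 2*p^3 - I*p^3 + 2*p^2 - 20*I*p^2 - 24*p - 20*I*p - 24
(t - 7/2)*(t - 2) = t^2 - 11*t/2 + 7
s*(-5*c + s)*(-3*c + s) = 15*c^2*s - 8*c*s^2 + s^3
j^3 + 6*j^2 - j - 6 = (j - 1)*(j + 1)*(j + 6)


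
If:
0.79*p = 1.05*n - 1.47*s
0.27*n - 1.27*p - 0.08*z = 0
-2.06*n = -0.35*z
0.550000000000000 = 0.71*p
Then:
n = -4.90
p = 0.77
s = -3.91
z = -28.83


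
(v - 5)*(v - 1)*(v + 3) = v^3 - 3*v^2 - 13*v + 15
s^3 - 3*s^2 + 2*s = s*(s - 2)*(s - 1)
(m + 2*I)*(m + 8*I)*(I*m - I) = I*m^3 - 10*m^2 - I*m^2 + 10*m - 16*I*m + 16*I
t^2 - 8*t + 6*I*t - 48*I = (t - 8)*(t + 6*I)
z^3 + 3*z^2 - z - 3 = (z - 1)*(z + 1)*(z + 3)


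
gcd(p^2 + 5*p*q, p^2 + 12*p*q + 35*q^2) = p + 5*q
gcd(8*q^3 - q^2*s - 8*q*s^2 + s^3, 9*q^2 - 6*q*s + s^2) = 1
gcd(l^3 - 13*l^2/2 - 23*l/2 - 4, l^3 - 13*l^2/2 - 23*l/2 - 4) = l^3 - 13*l^2/2 - 23*l/2 - 4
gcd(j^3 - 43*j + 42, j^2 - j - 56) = j + 7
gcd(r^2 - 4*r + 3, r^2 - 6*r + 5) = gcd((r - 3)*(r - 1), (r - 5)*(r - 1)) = r - 1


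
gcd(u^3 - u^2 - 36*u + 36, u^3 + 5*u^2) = 1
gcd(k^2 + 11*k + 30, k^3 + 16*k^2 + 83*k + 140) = k + 5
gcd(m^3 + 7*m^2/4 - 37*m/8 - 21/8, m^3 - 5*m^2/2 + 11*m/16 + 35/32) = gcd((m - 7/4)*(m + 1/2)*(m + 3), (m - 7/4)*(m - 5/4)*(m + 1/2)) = m^2 - 5*m/4 - 7/8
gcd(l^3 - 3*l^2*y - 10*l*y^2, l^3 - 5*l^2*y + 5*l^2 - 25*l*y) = -l^2 + 5*l*y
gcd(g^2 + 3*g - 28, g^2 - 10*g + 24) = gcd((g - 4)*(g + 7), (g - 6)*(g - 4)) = g - 4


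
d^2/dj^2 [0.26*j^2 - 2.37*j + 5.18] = 0.520000000000000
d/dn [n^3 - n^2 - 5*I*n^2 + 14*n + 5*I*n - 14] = 3*n^2 - 2*n - 10*I*n + 14 + 5*I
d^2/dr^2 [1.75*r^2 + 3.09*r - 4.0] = 3.50000000000000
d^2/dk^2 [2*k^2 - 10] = 4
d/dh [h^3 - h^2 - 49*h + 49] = 3*h^2 - 2*h - 49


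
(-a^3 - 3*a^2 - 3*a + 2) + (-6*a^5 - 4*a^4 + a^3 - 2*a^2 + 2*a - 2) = -6*a^5 - 4*a^4 - 5*a^2 - a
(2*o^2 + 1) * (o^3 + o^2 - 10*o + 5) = 2*o^5 + 2*o^4 - 19*o^3 + 11*o^2 - 10*o + 5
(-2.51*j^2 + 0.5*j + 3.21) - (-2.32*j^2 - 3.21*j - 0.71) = -0.19*j^2 + 3.71*j + 3.92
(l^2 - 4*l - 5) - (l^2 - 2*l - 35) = 30 - 2*l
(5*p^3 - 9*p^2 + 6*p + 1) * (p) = 5*p^4 - 9*p^3 + 6*p^2 + p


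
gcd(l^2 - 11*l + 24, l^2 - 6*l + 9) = l - 3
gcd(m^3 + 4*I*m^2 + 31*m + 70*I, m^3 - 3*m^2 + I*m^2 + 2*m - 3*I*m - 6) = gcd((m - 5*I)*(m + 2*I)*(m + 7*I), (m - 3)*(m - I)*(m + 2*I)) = m + 2*I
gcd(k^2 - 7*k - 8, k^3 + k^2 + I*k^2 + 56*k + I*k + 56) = k + 1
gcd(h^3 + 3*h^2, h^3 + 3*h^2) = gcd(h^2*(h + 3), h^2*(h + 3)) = h^3 + 3*h^2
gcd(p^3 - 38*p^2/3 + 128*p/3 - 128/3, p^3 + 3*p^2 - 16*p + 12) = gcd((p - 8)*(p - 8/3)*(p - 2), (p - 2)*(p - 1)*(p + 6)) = p - 2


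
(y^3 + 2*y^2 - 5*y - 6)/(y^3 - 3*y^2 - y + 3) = (y^2 + y - 6)/(y^2 - 4*y + 3)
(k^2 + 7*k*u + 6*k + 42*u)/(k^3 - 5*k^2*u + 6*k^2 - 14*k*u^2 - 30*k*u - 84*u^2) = (-k - 7*u)/(-k^2 + 5*k*u + 14*u^2)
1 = 1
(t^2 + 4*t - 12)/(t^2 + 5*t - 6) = (t - 2)/(t - 1)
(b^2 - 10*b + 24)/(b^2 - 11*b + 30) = (b - 4)/(b - 5)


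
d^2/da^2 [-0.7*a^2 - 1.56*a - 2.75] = -1.40000000000000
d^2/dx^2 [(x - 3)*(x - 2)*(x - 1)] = 6*x - 12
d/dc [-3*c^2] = -6*c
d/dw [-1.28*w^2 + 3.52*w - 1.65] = 3.52 - 2.56*w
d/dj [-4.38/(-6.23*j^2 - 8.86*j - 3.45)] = (-54.5748*j - 38.8068)/(6.23*j^2 + 8.86*j + 3.45)^2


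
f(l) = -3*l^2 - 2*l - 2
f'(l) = -6*l - 2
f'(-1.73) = 8.38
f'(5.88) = -37.28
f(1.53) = -12.08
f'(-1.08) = 4.48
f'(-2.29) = 11.74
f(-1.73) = -7.52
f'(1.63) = -11.78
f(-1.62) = -6.63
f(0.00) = -2.00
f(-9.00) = -227.00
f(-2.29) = -13.15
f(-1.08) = -3.34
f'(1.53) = -11.18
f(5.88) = -117.48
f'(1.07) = -8.42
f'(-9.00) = 52.00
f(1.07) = -7.57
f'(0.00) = -2.00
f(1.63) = -13.23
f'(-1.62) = 7.72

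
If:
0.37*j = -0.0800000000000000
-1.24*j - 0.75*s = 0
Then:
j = -0.22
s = 0.36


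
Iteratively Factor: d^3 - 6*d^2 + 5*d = (d - 5)*(d^2 - d) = d*(d - 5)*(d - 1)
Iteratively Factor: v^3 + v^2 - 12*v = (v + 4)*(v^2 - 3*v) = (v - 3)*(v + 4)*(v)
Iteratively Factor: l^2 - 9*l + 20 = (l - 5)*(l - 4)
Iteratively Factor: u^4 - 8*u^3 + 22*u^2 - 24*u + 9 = (u - 3)*(u^3 - 5*u^2 + 7*u - 3) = (u - 3)*(u - 1)*(u^2 - 4*u + 3) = (u - 3)*(u - 1)^2*(u - 3)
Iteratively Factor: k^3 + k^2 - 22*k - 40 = (k - 5)*(k^2 + 6*k + 8) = (k - 5)*(k + 2)*(k + 4)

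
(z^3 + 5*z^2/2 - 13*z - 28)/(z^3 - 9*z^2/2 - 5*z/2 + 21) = (z + 4)/(z - 3)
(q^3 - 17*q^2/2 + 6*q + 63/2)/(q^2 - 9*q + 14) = (2*q^2 - 3*q - 9)/(2*(q - 2))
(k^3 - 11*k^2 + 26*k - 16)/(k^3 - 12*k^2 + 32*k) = (k^2 - 3*k + 2)/(k*(k - 4))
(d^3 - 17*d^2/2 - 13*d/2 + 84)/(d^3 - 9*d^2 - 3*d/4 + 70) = 2*(d + 3)/(2*d + 5)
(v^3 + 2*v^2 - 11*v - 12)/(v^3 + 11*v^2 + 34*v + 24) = (v - 3)/(v + 6)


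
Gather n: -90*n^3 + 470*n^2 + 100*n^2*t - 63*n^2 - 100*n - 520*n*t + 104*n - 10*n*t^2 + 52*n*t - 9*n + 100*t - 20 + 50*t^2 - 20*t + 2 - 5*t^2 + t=-90*n^3 + n^2*(100*t + 407) + n*(-10*t^2 - 468*t - 5) + 45*t^2 + 81*t - 18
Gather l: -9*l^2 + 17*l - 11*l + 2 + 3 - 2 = -9*l^2 + 6*l + 3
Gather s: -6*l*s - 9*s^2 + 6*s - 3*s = -9*s^2 + s*(3 - 6*l)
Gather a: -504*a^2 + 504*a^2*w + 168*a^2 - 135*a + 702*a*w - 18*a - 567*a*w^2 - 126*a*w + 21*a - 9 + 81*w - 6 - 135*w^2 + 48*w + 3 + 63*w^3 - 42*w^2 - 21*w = a^2*(504*w - 336) + a*(-567*w^2 + 576*w - 132) + 63*w^3 - 177*w^2 + 108*w - 12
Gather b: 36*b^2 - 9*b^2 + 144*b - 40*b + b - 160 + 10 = 27*b^2 + 105*b - 150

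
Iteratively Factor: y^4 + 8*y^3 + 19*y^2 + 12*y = (y + 3)*(y^3 + 5*y^2 + 4*y) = (y + 1)*(y + 3)*(y^2 + 4*y) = (y + 1)*(y + 3)*(y + 4)*(y)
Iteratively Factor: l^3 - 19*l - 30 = (l + 3)*(l^2 - 3*l - 10) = (l - 5)*(l + 3)*(l + 2)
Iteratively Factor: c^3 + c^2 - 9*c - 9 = (c + 3)*(c^2 - 2*c - 3) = (c - 3)*(c + 3)*(c + 1)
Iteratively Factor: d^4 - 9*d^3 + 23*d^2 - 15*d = (d - 3)*(d^3 - 6*d^2 + 5*d) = (d - 3)*(d - 1)*(d^2 - 5*d) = d*(d - 3)*(d - 1)*(d - 5)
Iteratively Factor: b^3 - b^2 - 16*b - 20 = (b + 2)*(b^2 - 3*b - 10) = (b - 5)*(b + 2)*(b + 2)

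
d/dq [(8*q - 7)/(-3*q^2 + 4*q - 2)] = 6*(4*q^2 - 7*q + 2)/(9*q^4 - 24*q^3 + 28*q^2 - 16*q + 4)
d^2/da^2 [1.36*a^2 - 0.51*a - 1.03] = 2.72000000000000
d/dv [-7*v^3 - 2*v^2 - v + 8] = -21*v^2 - 4*v - 1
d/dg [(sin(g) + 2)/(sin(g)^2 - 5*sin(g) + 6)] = (-4*sin(g) + cos(g)^2 + 15)*cos(g)/(sin(g)^2 - 5*sin(g) + 6)^2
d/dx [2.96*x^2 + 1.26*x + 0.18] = 5.92*x + 1.26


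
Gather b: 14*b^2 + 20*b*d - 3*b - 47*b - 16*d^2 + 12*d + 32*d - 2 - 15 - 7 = 14*b^2 + b*(20*d - 50) - 16*d^2 + 44*d - 24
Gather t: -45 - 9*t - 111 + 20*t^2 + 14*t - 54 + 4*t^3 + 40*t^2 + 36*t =4*t^3 + 60*t^2 + 41*t - 210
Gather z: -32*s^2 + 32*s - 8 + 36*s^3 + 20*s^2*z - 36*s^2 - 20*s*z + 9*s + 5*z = 36*s^3 - 68*s^2 + 41*s + z*(20*s^2 - 20*s + 5) - 8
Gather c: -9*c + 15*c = 6*c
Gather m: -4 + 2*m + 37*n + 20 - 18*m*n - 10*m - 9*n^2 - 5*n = m*(-18*n - 8) - 9*n^2 + 32*n + 16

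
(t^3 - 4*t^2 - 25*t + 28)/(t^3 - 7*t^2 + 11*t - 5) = (t^2 - 3*t - 28)/(t^2 - 6*t + 5)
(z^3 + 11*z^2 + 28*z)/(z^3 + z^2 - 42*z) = (z + 4)/(z - 6)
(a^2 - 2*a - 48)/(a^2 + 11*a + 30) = (a - 8)/(a + 5)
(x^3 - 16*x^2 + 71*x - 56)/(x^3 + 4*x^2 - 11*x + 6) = (x^2 - 15*x + 56)/(x^2 + 5*x - 6)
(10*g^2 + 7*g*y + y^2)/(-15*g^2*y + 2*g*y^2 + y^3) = (2*g + y)/(y*(-3*g + y))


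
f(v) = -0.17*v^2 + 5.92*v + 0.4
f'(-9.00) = 8.98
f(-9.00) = -66.65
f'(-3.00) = 6.94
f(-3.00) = -18.89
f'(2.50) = 5.07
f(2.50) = 14.14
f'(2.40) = 5.10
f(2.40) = 13.63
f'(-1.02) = 6.27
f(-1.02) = -5.82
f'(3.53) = 4.72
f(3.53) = 19.18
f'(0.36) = 5.80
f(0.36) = 2.51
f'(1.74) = 5.33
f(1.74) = 10.19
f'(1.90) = 5.27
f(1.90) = 11.03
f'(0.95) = 5.60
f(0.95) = 5.87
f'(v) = 5.92 - 0.34*v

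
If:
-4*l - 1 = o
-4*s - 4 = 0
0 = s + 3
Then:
No Solution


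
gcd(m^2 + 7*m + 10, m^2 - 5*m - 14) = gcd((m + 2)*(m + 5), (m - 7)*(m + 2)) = m + 2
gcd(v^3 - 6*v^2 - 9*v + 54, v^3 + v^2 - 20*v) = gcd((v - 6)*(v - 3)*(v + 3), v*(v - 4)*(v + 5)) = 1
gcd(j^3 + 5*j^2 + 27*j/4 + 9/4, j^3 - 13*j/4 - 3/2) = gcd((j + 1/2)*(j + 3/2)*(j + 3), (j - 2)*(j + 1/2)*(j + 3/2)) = j^2 + 2*j + 3/4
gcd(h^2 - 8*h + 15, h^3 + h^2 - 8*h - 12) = h - 3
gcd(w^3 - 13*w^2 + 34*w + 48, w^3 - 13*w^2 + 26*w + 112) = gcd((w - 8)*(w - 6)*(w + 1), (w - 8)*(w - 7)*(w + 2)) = w - 8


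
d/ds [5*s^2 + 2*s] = 10*s + 2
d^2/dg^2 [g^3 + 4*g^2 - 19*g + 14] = 6*g + 8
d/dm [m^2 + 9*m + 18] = 2*m + 9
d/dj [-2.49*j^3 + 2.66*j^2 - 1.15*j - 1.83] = -7.47*j^2 + 5.32*j - 1.15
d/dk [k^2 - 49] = 2*k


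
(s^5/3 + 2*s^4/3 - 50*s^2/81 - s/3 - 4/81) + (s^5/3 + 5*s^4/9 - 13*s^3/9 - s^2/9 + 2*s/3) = 2*s^5/3 + 11*s^4/9 - 13*s^3/9 - 59*s^2/81 + s/3 - 4/81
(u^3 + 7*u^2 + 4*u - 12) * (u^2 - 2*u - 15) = u^5 + 5*u^4 - 25*u^3 - 125*u^2 - 36*u + 180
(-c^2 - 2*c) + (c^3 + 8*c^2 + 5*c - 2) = c^3 + 7*c^2 + 3*c - 2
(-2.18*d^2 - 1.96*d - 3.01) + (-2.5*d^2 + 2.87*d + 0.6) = -4.68*d^2 + 0.91*d - 2.41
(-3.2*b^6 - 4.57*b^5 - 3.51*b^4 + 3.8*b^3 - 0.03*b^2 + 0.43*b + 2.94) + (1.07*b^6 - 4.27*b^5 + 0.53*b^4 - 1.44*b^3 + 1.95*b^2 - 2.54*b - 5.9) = -2.13*b^6 - 8.84*b^5 - 2.98*b^4 + 2.36*b^3 + 1.92*b^2 - 2.11*b - 2.96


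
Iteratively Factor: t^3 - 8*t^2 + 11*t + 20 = (t + 1)*(t^2 - 9*t + 20) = (t - 4)*(t + 1)*(t - 5)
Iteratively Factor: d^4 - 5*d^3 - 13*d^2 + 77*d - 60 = (d - 5)*(d^3 - 13*d + 12) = (d - 5)*(d - 1)*(d^2 + d - 12) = (d - 5)*(d - 1)*(d + 4)*(d - 3)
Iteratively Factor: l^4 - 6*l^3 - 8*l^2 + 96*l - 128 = (l - 4)*(l^3 - 2*l^2 - 16*l + 32) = (l - 4)*(l + 4)*(l^2 - 6*l + 8) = (l - 4)*(l - 2)*(l + 4)*(l - 4)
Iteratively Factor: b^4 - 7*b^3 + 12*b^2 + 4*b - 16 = (b - 2)*(b^3 - 5*b^2 + 2*b + 8) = (b - 4)*(b - 2)*(b^2 - b - 2) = (b - 4)*(b - 2)*(b + 1)*(b - 2)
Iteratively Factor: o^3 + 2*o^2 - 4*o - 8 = (o + 2)*(o^2 - 4) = (o + 2)^2*(o - 2)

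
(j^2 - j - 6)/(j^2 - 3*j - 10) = (j - 3)/(j - 5)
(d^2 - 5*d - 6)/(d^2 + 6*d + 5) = (d - 6)/(d + 5)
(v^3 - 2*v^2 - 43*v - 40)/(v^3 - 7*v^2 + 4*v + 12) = (v^2 - 3*v - 40)/(v^2 - 8*v + 12)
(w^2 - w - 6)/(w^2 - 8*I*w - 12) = (-w^2 + w + 6)/(-w^2 + 8*I*w + 12)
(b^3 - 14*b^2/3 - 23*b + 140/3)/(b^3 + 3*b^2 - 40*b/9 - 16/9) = 3*(3*b^2 - 26*b + 35)/(9*b^2 - 9*b - 4)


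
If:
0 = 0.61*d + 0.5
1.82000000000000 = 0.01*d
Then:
No Solution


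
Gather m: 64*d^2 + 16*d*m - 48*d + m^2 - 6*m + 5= 64*d^2 - 48*d + m^2 + m*(16*d - 6) + 5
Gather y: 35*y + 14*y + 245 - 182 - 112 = 49*y - 49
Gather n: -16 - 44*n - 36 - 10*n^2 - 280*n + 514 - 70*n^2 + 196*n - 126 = -80*n^2 - 128*n + 336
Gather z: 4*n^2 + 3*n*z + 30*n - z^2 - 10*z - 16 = 4*n^2 + 30*n - z^2 + z*(3*n - 10) - 16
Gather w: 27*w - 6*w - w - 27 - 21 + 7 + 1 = 20*w - 40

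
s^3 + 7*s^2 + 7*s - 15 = (s - 1)*(s + 3)*(s + 5)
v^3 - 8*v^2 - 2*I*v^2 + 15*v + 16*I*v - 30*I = (v - 5)*(v - 3)*(v - 2*I)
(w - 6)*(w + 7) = w^2 + w - 42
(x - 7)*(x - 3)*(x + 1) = x^3 - 9*x^2 + 11*x + 21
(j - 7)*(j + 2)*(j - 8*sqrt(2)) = j^3 - 8*sqrt(2)*j^2 - 5*j^2 - 14*j + 40*sqrt(2)*j + 112*sqrt(2)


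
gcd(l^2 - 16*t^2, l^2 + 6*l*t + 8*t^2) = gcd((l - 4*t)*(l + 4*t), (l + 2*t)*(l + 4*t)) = l + 4*t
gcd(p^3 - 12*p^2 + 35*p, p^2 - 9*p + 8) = 1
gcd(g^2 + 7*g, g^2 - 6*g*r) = g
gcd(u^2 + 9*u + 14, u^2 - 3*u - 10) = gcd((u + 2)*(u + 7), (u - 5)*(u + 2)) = u + 2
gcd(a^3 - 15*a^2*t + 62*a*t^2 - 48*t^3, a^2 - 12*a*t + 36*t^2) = -a + 6*t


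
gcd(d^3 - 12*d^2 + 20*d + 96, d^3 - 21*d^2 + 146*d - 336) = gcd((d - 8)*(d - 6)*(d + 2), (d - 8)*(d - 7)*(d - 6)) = d^2 - 14*d + 48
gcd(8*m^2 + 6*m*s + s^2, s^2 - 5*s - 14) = 1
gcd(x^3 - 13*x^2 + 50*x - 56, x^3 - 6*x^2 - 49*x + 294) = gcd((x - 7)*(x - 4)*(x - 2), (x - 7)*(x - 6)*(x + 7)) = x - 7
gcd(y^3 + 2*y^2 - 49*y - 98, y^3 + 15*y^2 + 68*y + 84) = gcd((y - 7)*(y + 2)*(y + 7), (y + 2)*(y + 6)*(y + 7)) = y^2 + 9*y + 14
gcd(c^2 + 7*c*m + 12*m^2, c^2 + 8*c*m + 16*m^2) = c + 4*m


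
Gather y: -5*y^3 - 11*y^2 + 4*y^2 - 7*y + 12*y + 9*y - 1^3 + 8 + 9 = -5*y^3 - 7*y^2 + 14*y + 16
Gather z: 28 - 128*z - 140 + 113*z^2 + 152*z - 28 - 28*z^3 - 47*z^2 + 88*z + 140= -28*z^3 + 66*z^2 + 112*z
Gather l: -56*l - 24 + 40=16 - 56*l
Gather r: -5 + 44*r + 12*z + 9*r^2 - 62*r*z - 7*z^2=9*r^2 + r*(44 - 62*z) - 7*z^2 + 12*z - 5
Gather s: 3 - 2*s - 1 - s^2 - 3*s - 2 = -s^2 - 5*s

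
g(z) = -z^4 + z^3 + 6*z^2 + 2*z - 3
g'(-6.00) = 902.00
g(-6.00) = -1311.00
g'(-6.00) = 902.00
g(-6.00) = -1311.00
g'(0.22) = 4.74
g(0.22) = -2.26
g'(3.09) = -50.29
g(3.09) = -1.19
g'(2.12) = 2.81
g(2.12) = 17.53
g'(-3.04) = 105.62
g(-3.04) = -67.13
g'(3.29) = -68.49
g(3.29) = -13.03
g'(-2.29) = 38.29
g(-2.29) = -15.62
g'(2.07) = 4.22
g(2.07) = 17.36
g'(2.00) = 6.00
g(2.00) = 17.00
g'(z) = -4*z^3 + 3*z^2 + 12*z + 2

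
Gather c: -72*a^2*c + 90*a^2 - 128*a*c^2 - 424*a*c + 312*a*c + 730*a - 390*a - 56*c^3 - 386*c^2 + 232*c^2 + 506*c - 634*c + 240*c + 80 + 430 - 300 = 90*a^2 + 340*a - 56*c^3 + c^2*(-128*a - 154) + c*(-72*a^2 - 112*a + 112) + 210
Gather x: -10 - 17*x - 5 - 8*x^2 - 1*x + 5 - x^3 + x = -x^3 - 8*x^2 - 17*x - 10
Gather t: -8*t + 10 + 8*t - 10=0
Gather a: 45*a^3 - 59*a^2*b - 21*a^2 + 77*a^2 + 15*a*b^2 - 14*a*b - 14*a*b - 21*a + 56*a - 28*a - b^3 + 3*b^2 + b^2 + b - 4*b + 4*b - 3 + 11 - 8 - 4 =45*a^3 + a^2*(56 - 59*b) + a*(15*b^2 - 28*b + 7) - b^3 + 4*b^2 + b - 4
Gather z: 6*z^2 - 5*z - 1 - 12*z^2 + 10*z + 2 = -6*z^2 + 5*z + 1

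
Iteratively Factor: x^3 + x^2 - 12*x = (x + 4)*(x^2 - 3*x) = (x - 3)*(x + 4)*(x)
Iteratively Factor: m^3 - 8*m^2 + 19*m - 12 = (m - 3)*(m^2 - 5*m + 4) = (m - 3)*(m - 1)*(m - 4)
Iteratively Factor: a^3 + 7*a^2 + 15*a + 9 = (a + 3)*(a^2 + 4*a + 3) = (a + 3)^2*(a + 1)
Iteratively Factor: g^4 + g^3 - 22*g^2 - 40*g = (g - 5)*(g^3 + 6*g^2 + 8*g) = (g - 5)*(g + 4)*(g^2 + 2*g) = (g - 5)*(g + 2)*(g + 4)*(g)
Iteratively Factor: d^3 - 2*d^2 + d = (d - 1)*(d^2 - d) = d*(d - 1)*(d - 1)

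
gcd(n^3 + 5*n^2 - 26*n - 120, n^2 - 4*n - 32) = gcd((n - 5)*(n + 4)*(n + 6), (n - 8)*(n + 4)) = n + 4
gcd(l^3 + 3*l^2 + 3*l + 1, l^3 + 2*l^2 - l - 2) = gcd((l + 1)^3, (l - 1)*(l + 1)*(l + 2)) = l + 1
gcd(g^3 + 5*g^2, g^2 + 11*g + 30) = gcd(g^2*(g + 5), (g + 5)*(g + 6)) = g + 5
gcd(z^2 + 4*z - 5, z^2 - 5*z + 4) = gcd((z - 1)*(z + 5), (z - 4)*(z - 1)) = z - 1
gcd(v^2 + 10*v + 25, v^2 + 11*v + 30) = v + 5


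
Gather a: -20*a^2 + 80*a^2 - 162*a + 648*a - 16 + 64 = 60*a^2 + 486*a + 48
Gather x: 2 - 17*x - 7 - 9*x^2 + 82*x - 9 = -9*x^2 + 65*x - 14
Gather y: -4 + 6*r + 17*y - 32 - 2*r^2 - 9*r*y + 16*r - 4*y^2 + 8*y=-2*r^2 + 22*r - 4*y^2 + y*(25 - 9*r) - 36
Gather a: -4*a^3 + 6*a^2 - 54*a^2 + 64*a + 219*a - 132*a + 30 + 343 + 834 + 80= -4*a^3 - 48*a^2 + 151*a + 1287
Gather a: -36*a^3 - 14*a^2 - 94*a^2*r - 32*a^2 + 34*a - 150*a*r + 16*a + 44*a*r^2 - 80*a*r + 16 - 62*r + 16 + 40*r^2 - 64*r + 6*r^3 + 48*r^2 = -36*a^3 + a^2*(-94*r - 46) + a*(44*r^2 - 230*r + 50) + 6*r^3 + 88*r^2 - 126*r + 32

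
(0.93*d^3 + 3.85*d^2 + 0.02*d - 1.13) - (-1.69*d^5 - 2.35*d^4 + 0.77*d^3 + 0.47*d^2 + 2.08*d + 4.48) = 1.69*d^5 + 2.35*d^4 + 0.16*d^3 + 3.38*d^2 - 2.06*d - 5.61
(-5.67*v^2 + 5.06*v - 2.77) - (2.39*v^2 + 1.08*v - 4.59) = -8.06*v^2 + 3.98*v + 1.82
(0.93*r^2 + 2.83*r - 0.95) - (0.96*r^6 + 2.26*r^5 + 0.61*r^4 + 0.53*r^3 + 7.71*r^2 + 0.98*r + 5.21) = -0.96*r^6 - 2.26*r^5 - 0.61*r^4 - 0.53*r^3 - 6.78*r^2 + 1.85*r - 6.16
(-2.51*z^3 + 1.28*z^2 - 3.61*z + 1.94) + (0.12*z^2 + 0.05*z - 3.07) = -2.51*z^3 + 1.4*z^2 - 3.56*z - 1.13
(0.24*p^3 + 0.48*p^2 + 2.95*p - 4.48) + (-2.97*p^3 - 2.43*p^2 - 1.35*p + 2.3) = -2.73*p^3 - 1.95*p^2 + 1.6*p - 2.18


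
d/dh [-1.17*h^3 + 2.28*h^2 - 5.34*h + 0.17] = -3.51*h^2 + 4.56*h - 5.34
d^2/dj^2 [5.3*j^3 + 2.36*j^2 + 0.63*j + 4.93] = 31.8*j + 4.72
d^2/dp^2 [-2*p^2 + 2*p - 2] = -4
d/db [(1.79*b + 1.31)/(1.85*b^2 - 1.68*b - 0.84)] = (-3.3115*b^2 - 4.847*b + 0.6972)/(3.4225*b^4 - 6.216*b^3 - 0.285600000000001*b^2 + 2.8224*b + 0.7056)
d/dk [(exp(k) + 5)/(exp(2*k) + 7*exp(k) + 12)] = (-(exp(k) + 5)*(2*exp(k) + 7) + exp(2*k) + 7*exp(k) + 12)*exp(k)/(exp(2*k) + 7*exp(k) + 12)^2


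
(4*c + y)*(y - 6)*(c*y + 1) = 4*c^2*y^2 - 24*c^2*y + c*y^3 - 6*c*y^2 + 4*c*y - 24*c + y^2 - 6*y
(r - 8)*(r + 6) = r^2 - 2*r - 48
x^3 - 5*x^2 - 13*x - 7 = (x - 7)*(x + 1)^2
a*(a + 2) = a^2 + 2*a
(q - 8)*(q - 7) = q^2 - 15*q + 56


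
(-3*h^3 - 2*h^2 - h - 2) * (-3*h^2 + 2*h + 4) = 9*h^5 - 13*h^3 - 4*h^2 - 8*h - 8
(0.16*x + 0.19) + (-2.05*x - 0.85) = -1.89*x - 0.66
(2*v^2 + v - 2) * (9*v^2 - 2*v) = 18*v^4 + 5*v^3 - 20*v^2 + 4*v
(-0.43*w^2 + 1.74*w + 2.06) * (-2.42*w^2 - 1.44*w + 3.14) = 1.0406*w^4 - 3.5916*w^3 - 8.841*w^2 + 2.4972*w + 6.4684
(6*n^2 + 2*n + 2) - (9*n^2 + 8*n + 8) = -3*n^2 - 6*n - 6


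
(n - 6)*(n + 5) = n^2 - n - 30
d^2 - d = d*(d - 1)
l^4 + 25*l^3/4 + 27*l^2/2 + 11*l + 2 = (l + 1/4)*(l + 2)^3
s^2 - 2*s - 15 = (s - 5)*(s + 3)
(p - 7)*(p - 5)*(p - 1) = p^3 - 13*p^2 + 47*p - 35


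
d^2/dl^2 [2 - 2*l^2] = -4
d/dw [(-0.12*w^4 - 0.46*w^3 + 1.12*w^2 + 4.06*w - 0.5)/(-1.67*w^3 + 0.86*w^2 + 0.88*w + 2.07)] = (0.2004*w^6 - 0.2064*w^5 + 1.158*w^4 + 11.7572*w^3 - 7.8676*w^2 + 5.4968*w + 8.8442)/(2.7889*w^6 - 2.8724*w^5 - 2.1996*w^4 - 5.4002*w^3 + 4.3348*w^2 + 3.6432*w + 4.2849)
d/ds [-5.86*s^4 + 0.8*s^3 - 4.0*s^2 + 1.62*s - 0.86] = -23.44*s^3 + 2.4*s^2 - 8.0*s + 1.62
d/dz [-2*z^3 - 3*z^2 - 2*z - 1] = -6*z^2 - 6*z - 2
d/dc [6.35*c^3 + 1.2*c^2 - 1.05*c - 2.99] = 19.05*c^2 + 2.4*c - 1.05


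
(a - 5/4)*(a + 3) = a^2 + 7*a/4 - 15/4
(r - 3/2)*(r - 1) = r^2 - 5*r/2 + 3/2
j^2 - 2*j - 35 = (j - 7)*(j + 5)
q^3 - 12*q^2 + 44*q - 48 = (q - 6)*(q - 4)*(q - 2)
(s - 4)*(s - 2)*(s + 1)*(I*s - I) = I*s^4 - 6*I*s^3 + 7*I*s^2 + 6*I*s - 8*I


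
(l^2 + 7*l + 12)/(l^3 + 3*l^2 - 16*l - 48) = 1/(l - 4)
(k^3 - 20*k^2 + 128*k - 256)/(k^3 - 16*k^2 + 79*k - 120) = (k^2 - 12*k + 32)/(k^2 - 8*k + 15)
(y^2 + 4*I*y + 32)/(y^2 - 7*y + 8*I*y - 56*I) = (y - 4*I)/(y - 7)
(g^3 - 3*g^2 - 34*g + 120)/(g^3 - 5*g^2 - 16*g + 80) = (g + 6)/(g + 4)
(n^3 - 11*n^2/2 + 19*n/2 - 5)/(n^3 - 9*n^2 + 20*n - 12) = (n - 5/2)/(n - 6)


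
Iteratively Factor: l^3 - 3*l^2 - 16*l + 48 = (l + 4)*(l^2 - 7*l + 12) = (l - 4)*(l + 4)*(l - 3)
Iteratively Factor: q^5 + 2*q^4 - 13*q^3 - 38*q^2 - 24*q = (q - 4)*(q^4 + 6*q^3 + 11*q^2 + 6*q) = (q - 4)*(q + 3)*(q^3 + 3*q^2 + 2*q) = (q - 4)*(q + 2)*(q + 3)*(q^2 + q) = q*(q - 4)*(q + 2)*(q + 3)*(q + 1)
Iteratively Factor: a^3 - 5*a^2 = (a)*(a^2 - 5*a) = a*(a - 5)*(a)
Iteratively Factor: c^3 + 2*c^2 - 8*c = (c - 2)*(c^2 + 4*c) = c*(c - 2)*(c + 4)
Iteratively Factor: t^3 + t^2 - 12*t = (t - 3)*(t^2 + 4*t) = t*(t - 3)*(t + 4)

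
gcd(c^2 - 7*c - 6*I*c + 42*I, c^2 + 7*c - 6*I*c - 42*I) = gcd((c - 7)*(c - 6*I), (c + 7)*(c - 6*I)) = c - 6*I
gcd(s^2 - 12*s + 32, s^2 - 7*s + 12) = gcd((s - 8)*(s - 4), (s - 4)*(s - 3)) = s - 4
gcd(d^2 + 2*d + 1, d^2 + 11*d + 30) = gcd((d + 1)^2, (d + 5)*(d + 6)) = 1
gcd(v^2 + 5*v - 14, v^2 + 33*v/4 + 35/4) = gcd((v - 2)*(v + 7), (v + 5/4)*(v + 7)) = v + 7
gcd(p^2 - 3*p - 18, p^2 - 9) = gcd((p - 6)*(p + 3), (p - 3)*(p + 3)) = p + 3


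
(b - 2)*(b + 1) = b^2 - b - 2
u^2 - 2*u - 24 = (u - 6)*(u + 4)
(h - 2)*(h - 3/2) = h^2 - 7*h/2 + 3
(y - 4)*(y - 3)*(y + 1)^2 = y^4 - 5*y^3 - y^2 + 17*y + 12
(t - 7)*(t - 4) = t^2 - 11*t + 28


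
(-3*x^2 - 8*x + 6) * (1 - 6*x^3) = 18*x^5 + 48*x^4 - 36*x^3 - 3*x^2 - 8*x + 6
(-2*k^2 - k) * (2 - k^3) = 2*k^5 + k^4 - 4*k^2 - 2*k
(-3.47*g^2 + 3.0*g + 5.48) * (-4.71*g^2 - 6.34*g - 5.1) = 16.3437*g^4 + 7.8698*g^3 - 27.1338*g^2 - 50.0432*g - 27.948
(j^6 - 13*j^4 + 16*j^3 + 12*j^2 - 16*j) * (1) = j^6 - 13*j^4 + 16*j^3 + 12*j^2 - 16*j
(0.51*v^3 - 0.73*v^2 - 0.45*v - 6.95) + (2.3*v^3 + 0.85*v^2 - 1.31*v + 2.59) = 2.81*v^3 + 0.12*v^2 - 1.76*v - 4.36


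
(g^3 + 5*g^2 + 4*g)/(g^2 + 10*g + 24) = g*(g + 1)/(g + 6)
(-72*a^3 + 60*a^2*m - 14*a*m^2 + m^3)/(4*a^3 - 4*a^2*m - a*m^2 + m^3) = (-36*a^2 + 12*a*m - m^2)/(2*a^2 - a*m - m^2)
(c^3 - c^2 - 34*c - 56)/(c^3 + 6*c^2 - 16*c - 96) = (c^2 - 5*c - 14)/(c^2 + 2*c - 24)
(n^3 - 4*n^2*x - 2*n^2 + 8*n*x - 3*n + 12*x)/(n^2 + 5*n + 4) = (n^2 - 4*n*x - 3*n + 12*x)/(n + 4)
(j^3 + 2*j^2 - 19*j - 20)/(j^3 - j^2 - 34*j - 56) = (-j^3 - 2*j^2 + 19*j + 20)/(-j^3 + j^2 + 34*j + 56)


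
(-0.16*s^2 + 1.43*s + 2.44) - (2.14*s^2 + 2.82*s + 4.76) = -2.3*s^2 - 1.39*s - 2.32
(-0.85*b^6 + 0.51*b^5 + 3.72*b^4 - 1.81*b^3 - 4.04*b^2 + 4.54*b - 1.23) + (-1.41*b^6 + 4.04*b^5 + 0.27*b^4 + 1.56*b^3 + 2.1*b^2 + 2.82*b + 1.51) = -2.26*b^6 + 4.55*b^5 + 3.99*b^4 - 0.25*b^3 - 1.94*b^2 + 7.36*b + 0.28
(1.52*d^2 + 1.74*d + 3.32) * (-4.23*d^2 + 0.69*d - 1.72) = -6.4296*d^4 - 6.3114*d^3 - 15.4574*d^2 - 0.702*d - 5.7104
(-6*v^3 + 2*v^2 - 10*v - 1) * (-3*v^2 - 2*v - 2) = 18*v^5 + 6*v^4 + 38*v^3 + 19*v^2 + 22*v + 2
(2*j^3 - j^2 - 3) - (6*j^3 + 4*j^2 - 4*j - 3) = -4*j^3 - 5*j^2 + 4*j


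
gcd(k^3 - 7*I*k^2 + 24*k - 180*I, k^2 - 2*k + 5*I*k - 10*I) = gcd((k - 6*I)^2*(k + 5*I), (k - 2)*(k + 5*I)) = k + 5*I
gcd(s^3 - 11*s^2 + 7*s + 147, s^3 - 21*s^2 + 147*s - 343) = s^2 - 14*s + 49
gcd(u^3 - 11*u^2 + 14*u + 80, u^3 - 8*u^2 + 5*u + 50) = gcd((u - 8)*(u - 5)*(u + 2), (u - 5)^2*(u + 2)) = u^2 - 3*u - 10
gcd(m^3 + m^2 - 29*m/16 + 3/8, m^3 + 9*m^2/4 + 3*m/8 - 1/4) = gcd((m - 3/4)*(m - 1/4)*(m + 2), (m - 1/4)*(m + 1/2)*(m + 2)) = m^2 + 7*m/4 - 1/2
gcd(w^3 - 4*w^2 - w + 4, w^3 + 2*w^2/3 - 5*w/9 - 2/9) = w + 1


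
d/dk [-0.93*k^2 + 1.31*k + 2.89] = 1.31 - 1.86*k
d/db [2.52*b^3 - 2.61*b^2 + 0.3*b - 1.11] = 7.56*b^2 - 5.22*b + 0.3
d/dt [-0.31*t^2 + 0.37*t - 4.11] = 0.37 - 0.62*t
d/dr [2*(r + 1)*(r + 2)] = 4*r + 6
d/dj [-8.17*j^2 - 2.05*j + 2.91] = -16.34*j - 2.05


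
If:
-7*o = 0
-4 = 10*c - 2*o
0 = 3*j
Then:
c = -2/5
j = 0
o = 0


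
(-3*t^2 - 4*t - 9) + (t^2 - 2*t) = -2*t^2 - 6*t - 9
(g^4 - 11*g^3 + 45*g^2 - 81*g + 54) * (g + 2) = g^5 - 9*g^4 + 23*g^3 + 9*g^2 - 108*g + 108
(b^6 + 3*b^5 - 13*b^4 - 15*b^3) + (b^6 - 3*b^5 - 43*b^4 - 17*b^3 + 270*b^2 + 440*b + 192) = 2*b^6 - 56*b^4 - 32*b^3 + 270*b^2 + 440*b + 192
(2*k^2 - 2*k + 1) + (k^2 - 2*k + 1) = 3*k^2 - 4*k + 2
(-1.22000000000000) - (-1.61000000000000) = 0.390000000000000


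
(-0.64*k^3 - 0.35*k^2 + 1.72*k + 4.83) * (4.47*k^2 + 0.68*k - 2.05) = -2.8608*k^5 - 1.9997*k^4 + 8.7624*k^3 + 23.4772*k^2 - 0.2416*k - 9.9015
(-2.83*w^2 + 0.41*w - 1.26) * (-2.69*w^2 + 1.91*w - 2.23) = 7.6127*w^4 - 6.5082*w^3 + 10.4834*w^2 - 3.3209*w + 2.8098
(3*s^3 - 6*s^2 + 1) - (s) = 3*s^3 - 6*s^2 - s + 1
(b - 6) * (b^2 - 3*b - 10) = b^3 - 9*b^2 + 8*b + 60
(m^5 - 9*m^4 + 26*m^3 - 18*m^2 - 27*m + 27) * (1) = m^5 - 9*m^4 + 26*m^3 - 18*m^2 - 27*m + 27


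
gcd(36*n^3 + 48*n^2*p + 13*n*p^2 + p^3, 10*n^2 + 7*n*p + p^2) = 1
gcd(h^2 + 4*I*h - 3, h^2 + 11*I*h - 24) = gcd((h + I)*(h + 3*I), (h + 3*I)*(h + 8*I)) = h + 3*I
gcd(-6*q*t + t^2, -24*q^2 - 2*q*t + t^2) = 6*q - t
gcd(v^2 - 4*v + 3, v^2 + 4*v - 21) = v - 3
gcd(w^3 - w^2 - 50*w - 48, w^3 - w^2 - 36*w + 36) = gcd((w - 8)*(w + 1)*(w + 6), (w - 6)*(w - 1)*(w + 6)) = w + 6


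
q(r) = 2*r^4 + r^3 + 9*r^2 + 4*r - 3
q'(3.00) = 301.00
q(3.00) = 279.00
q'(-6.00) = -1724.00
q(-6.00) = 2673.00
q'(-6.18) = -1880.90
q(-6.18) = 2997.30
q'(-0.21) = 0.28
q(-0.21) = -3.45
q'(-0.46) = -4.42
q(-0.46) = -2.94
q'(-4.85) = -925.41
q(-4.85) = 1181.83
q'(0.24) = 8.60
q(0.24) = -1.50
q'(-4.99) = -1005.13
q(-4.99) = 1316.92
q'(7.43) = 3584.73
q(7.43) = 7028.90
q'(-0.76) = -11.46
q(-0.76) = -0.61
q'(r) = 8*r^3 + 3*r^2 + 18*r + 4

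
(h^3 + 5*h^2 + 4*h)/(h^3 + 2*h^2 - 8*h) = (h + 1)/(h - 2)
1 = 1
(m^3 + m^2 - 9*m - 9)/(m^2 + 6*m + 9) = (m^2 - 2*m - 3)/(m + 3)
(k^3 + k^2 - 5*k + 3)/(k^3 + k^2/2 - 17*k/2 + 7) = 2*(k^2 + 2*k - 3)/(2*k^2 + 3*k - 14)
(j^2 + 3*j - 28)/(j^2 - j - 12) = (j + 7)/(j + 3)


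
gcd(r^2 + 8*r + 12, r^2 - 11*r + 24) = 1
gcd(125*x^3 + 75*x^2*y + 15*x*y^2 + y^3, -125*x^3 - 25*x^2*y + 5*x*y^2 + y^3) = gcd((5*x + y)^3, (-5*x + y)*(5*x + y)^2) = 25*x^2 + 10*x*y + y^2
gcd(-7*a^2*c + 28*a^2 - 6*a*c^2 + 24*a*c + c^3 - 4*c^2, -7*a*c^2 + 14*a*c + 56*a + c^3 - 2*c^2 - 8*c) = 7*a*c - 28*a - c^2 + 4*c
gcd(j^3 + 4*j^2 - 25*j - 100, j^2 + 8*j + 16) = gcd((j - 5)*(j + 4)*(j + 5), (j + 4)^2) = j + 4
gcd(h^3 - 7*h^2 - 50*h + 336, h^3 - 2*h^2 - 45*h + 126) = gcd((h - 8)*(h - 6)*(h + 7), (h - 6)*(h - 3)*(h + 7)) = h^2 + h - 42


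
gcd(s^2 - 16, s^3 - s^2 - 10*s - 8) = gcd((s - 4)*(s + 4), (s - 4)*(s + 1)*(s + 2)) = s - 4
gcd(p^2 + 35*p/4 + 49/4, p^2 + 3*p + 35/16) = p + 7/4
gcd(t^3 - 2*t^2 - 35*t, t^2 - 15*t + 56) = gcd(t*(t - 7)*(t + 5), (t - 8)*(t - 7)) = t - 7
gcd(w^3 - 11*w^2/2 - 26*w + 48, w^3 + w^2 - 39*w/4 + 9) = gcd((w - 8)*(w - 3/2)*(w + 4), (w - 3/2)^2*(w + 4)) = w^2 + 5*w/2 - 6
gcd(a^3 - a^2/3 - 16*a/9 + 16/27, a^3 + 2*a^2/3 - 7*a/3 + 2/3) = a - 1/3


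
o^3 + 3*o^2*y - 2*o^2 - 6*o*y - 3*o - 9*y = (o - 3)*(o + 1)*(o + 3*y)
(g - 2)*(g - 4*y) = g^2 - 4*g*y - 2*g + 8*y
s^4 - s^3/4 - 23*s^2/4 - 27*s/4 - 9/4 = (s - 3)*(s + 3/4)*(s + 1)^2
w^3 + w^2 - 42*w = w*(w - 6)*(w + 7)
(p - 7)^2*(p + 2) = p^3 - 12*p^2 + 21*p + 98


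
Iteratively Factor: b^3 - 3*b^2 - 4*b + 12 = (b + 2)*(b^2 - 5*b + 6) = (b - 3)*(b + 2)*(b - 2)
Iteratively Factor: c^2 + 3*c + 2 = (c + 1)*(c + 2)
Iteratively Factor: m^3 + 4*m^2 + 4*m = (m)*(m^2 + 4*m + 4) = m*(m + 2)*(m + 2)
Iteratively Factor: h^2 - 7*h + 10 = (h - 5)*(h - 2)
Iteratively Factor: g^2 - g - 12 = (g - 4)*(g + 3)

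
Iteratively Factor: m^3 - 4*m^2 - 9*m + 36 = (m - 3)*(m^2 - m - 12) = (m - 4)*(m - 3)*(m + 3)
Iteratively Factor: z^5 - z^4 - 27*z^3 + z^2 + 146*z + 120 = (z - 3)*(z^4 + 2*z^3 - 21*z^2 - 62*z - 40) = (z - 3)*(z + 1)*(z^3 + z^2 - 22*z - 40) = (z - 5)*(z - 3)*(z + 1)*(z^2 + 6*z + 8) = (z - 5)*(z - 3)*(z + 1)*(z + 4)*(z + 2)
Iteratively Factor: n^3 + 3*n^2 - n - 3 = (n + 1)*(n^2 + 2*n - 3) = (n - 1)*(n + 1)*(n + 3)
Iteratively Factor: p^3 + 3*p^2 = (p)*(p^2 + 3*p) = p^2*(p + 3)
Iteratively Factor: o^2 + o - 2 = (o - 1)*(o + 2)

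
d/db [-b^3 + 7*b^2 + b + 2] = -3*b^2 + 14*b + 1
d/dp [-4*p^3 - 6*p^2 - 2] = 12*p*(-p - 1)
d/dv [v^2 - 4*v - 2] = 2*v - 4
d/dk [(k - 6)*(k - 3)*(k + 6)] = 3*k^2 - 6*k - 36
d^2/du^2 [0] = 0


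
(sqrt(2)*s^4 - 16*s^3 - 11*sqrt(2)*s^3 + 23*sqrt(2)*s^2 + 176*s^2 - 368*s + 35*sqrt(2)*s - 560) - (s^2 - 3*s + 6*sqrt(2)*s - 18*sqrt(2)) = sqrt(2)*s^4 - 16*s^3 - 11*sqrt(2)*s^3 + 23*sqrt(2)*s^2 + 175*s^2 - 365*s + 29*sqrt(2)*s - 560 + 18*sqrt(2)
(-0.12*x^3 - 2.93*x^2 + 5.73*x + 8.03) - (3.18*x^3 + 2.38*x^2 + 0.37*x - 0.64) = -3.3*x^3 - 5.31*x^2 + 5.36*x + 8.67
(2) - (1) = 1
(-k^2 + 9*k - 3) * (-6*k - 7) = 6*k^3 - 47*k^2 - 45*k + 21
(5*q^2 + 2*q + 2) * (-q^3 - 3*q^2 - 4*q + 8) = -5*q^5 - 17*q^4 - 28*q^3 + 26*q^2 + 8*q + 16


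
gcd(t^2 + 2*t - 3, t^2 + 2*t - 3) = t^2 + 2*t - 3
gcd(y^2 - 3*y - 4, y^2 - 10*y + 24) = y - 4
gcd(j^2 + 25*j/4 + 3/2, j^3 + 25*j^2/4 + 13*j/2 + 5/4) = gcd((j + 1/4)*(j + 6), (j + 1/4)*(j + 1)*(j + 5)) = j + 1/4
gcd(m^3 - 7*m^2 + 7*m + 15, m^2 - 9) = m - 3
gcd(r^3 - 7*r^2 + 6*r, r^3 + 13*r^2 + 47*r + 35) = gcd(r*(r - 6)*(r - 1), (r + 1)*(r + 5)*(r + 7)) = 1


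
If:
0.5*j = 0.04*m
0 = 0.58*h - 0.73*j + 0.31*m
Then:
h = -0.433793103448276*m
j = 0.08*m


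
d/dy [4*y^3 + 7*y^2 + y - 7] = 12*y^2 + 14*y + 1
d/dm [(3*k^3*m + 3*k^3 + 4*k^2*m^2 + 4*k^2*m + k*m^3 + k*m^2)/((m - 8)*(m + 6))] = k*(-3*k^2*m^2 - 6*k^2*m - 138*k^2 - 12*k*m^2 - 384*k*m - 192*k + m^4 - 4*m^3 - 146*m^2 - 96*m)/(m^4 - 4*m^3 - 92*m^2 + 192*m + 2304)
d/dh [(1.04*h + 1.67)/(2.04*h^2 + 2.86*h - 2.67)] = (2.1216*h^2 + 2.9744*h - (1.04*h + 1.67)*(4.08*h + 2.86) - 2.7768)/(2.04*h^2 + 2.86*h - 2.67)^2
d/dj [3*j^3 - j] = 9*j^2 - 1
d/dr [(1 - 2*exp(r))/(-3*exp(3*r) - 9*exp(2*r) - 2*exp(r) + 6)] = (-12*exp(3*r) - 9*exp(2*r) + 18*exp(r) - 10)*exp(r)/(9*exp(6*r) + 54*exp(5*r) + 93*exp(4*r) - 104*exp(2*r) - 24*exp(r) + 36)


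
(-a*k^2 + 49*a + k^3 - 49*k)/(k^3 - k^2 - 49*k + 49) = (-a + k)/(k - 1)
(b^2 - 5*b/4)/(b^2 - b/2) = (4*b - 5)/(2*(2*b - 1))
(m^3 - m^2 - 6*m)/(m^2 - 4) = m*(m - 3)/(m - 2)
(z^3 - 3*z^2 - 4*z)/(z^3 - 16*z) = (z + 1)/(z + 4)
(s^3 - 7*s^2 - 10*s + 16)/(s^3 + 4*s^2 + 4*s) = (s^2 - 9*s + 8)/(s*(s + 2))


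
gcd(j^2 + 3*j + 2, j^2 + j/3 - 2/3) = j + 1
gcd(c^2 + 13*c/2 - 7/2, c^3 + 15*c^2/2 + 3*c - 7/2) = c^2 + 13*c/2 - 7/2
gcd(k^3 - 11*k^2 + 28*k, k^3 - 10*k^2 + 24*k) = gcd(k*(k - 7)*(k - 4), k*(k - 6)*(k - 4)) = k^2 - 4*k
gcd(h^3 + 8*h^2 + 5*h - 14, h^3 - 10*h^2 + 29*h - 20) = h - 1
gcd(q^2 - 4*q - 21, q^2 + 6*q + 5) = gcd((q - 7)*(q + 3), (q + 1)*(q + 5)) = 1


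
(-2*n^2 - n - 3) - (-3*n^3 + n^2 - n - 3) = 3*n^3 - 3*n^2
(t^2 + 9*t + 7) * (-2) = -2*t^2 - 18*t - 14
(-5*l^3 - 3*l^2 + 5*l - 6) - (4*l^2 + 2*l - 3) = -5*l^3 - 7*l^2 + 3*l - 3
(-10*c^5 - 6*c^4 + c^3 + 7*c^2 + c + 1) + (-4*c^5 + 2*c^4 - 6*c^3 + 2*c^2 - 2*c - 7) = -14*c^5 - 4*c^4 - 5*c^3 + 9*c^2 - c - 6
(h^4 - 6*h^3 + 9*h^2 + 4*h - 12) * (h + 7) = h^5 + h^4 - 33*h^3 + 67*h^2 + 16*h - 84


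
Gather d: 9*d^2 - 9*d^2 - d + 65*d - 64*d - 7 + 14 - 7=0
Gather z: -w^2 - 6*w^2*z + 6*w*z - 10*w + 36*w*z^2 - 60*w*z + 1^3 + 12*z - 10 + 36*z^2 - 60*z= -w^2 - 10*w + z^2*(36*w + 36) + z*(-6*w^2 - 54*w - 48) - 9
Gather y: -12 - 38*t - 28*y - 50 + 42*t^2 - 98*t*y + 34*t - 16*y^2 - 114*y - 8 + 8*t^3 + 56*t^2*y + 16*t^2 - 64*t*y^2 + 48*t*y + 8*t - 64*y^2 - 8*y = 8*t^3 + 58*t^2 + 4*t + y^2*(-64*t - 80) + y*(56*t^2 - 50*t - 150) - 70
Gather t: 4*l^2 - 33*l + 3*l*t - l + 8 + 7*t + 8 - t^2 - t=4*l^2 - 34*l - t^2 + t*(3*l + 6) + 16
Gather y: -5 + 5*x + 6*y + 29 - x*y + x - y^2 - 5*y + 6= 6*x - y^2 + y*(1 - x) + 30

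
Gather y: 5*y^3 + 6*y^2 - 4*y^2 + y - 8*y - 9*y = 5*y^3 + 2*y^2 - 16*y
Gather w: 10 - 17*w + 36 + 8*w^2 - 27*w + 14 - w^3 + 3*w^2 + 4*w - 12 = -w^3 + 11*w^2 - 40*w + 48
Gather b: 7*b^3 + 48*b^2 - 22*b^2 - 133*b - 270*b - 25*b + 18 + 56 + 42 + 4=7*b^3 + 26*b^2 - 428*b + 120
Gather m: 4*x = 4*x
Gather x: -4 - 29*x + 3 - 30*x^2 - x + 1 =-30*x^2 - 30*x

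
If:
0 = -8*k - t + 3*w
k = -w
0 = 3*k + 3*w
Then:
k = -w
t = 11*w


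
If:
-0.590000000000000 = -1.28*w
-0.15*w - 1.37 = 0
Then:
No Solution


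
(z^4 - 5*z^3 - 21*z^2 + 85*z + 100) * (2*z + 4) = 2*z^5 - 6*z^4 - 62*z^3 + 86*z^2 + 540*z + 400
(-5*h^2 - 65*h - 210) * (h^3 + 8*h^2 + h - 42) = -5*h^5 - 105*h^4 - 735*h^3 - 1535*h^2 + 2520*h + 8820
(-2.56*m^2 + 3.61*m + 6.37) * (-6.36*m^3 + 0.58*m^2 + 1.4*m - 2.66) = 16.2816*m^5 - 24.4444*m^4 - 42.0034*m^3 + 15.5582*m^2 - 0.684600000000001*m - 16.9442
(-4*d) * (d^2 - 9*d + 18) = -4*d^3 + 36*d^2 - 72*d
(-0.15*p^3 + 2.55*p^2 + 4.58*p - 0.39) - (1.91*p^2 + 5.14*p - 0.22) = -0.15*p^3 + 0.64*p^2 - 0.56*p - 0.17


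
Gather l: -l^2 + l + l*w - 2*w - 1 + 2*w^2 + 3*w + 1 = -l^2 + l*(w + 1) + 2*w^2 + w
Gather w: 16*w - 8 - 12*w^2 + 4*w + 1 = -12*w^2 + 20*w - 7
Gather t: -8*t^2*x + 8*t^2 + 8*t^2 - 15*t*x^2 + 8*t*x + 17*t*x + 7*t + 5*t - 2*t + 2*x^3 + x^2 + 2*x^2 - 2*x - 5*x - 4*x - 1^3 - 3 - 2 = t^2*(16 - 8*x) + t*(-15*x^2 + 25*x + 10) + 2*x^3 + 3*x^2 - 11*x - 6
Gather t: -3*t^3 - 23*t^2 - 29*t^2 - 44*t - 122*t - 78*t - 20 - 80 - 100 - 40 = -3*t^3 - 52*t^2 - 244*t - 240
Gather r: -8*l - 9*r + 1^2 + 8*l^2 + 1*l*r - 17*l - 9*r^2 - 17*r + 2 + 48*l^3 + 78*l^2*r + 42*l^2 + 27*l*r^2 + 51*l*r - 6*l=48*l^3 + 50*l^2 - 31*l + r^2*(27*l - 9) + r*(78*l^2 + 52*l - 26) + 3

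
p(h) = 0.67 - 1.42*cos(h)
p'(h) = 1.42*sin(h)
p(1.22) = 0.18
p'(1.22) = 1.33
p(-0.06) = -0.75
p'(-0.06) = -0.09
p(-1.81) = 1.01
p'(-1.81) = -1.38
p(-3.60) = 1.94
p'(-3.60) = 0.63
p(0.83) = -0.29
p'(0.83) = 1.05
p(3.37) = 2.05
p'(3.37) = -0.32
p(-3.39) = 2.05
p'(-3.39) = 0.35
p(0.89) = -0.22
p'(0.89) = 1.10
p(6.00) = -0.69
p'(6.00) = -0.40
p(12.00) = -0.53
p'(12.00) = -0.76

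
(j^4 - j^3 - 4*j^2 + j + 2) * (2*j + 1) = 2*j^5 - j^4 - 9*j^3 - 2*j^2 + 5*j + 2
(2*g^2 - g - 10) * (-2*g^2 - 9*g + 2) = -4*g^4 - 16*g^3 + 33*g^2 + 88*g - 20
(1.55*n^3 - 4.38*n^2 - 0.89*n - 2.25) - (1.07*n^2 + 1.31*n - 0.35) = 1.55*n^3 - 5.45*n^2 - 2.2*n - 1.9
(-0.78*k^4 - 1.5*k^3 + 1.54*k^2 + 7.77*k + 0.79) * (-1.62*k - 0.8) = 1.2636*k^5 + 3.054*k^4 - 1.2948*k^3 - 13.8194*k^2 - 7.4958*k - 0.632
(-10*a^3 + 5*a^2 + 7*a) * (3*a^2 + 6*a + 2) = -30*a^5 - 45*a^4 + 31*a^3 + 52*a^2 + 14*a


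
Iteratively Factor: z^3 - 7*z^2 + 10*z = (z - 5)*(z^2 - 2*z) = z*(z - 5)*(z - 2)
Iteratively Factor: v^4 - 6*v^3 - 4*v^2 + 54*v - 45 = (v + 3)*(v^3 - 9*v^2 + 23*v - 15) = (v - 3)*(v + 3)*(v^2 - 6*v + 5) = (v - 3)*(v - 1)*(v + 3)*(v - 5)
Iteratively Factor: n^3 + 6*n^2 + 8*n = (n + 4)*(n^2 + 2*n) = (n + 2)*(n + 4)*(n)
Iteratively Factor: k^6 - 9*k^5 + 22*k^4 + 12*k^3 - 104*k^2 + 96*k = (k - 2)*(k^5 - 7*k^4 + 8*k^3 + 28*k^2 - 48*k) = (k - 3)*(k - 2)*(k^4 - 4*k^3 - 4*k^2 + 16*k) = (k - 3)*(k - 2)*(k + 2)*(k^3 - 6*k^2 + 8*k) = (k - 4)*(k - 3)*(k - 2)*(k + 2)*(k^2 - 2*k) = k*(k - 4)*(k - 3)*(k - 2)*(k + 2)*(k - 2)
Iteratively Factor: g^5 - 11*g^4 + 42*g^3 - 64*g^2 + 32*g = (g - 2)*(g^4 - 9*g^3 + 24*g^2 - 16*g) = (g - 4)*(g - 2)*(g^3 - 5*g^2 + 4*g) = (g - 4)*(g - 2)*(g - 1)*(g^2 - 4*g) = g*(g - 4)*(g - 2)*(g - 1)*(g - 4)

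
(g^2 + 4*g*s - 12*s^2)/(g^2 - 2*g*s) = (g + 6*s)/g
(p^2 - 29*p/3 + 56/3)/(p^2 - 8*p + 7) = (p - 8/3)/(p - 1)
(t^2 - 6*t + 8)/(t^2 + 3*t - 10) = (t - 4)/(t + 5)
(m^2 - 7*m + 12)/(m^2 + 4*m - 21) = (m - 4)/(m + 7)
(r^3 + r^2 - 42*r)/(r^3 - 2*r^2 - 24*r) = (r + 7)/(r + 4)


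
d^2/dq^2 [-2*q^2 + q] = -4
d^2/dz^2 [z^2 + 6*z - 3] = 2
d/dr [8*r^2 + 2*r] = 16*r + 2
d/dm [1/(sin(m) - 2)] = -cos(m)/(sin(m) - 2)^2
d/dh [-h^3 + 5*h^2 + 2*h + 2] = -3*h^2 + 10*h + 2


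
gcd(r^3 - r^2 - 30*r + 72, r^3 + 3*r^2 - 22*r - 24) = r^2 + 2*r - 24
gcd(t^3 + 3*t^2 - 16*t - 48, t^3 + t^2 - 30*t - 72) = t^2 + 7*t + 12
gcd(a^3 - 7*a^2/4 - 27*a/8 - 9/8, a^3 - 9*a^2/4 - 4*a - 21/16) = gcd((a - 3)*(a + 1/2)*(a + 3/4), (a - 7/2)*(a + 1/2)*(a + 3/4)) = a^2 + 5*a/4 + 3/8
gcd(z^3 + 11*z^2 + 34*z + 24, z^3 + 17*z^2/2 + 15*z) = z + 6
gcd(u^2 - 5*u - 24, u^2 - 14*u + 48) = u - 8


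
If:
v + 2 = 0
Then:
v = -2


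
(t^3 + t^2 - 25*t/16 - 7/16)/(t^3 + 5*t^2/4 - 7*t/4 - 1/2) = (t + 7/4)/(t + 2)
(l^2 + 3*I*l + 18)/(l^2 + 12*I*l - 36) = (l - 3*I)/(l + 6*I)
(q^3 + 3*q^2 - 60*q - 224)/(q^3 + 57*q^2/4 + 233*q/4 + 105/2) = 4*(q^2 - 4*q - 32)/(4*q^2 + 29*q + 30)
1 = 1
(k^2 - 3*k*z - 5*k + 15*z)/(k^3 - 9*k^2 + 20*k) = (k - 3*z)/(k*(k - 4))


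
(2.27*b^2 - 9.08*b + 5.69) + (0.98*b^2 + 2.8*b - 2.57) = 3.25*b^2 - 6.28*b + 3.12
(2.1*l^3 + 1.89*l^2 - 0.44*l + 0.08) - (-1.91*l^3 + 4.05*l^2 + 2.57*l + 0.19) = 4.01*l^3 - 2.16*l^2 - 3.01*l - 0.11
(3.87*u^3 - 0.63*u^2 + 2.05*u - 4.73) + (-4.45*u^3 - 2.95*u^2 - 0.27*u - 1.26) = -0.58*u^3 - 3.58*u^2 + 1.78*u - 5.99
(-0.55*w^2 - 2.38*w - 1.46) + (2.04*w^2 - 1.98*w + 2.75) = 1.49*w^2 - 4.36*w + 1.29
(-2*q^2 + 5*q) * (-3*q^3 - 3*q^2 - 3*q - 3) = 6*q^5 - 9*q^4 - 9*q^3 - 9*q^2 - 15*q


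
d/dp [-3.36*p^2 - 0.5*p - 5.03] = -6.72*p - 0.5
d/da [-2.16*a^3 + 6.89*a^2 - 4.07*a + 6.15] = -6.48*a^2 + 13.78*a - 4.07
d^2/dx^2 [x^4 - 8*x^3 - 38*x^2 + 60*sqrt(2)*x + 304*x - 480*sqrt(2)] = 12*x^2 - 48*x - 76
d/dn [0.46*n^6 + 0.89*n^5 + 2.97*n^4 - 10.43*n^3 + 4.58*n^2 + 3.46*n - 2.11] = 2.76*n^5 + 4.45*n^4 + 11.88*n^3 - 31.29*n^2 + 9.16*n + 3.46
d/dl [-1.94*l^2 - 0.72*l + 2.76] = -3.88*l - 0.72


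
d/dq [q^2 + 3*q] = 2*q + 3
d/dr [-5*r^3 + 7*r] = 7 - 15*r^2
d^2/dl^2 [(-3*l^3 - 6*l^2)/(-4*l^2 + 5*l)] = 390/(64*l^3 - 240*l^2 + 300*l - 125)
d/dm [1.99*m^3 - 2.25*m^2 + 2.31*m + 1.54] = 5.97*m^2 - 4.5*m + 2.31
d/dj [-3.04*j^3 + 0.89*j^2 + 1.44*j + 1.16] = -9.12*j^2 + 1.78*j + 1.44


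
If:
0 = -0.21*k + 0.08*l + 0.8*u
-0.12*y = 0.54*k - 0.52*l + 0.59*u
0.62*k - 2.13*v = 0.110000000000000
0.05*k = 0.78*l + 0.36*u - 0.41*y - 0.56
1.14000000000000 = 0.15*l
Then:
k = 4.11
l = 7.60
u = 0.32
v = 1.14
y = 12.87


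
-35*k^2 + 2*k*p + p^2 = (-5*k + p)*(7*k + p)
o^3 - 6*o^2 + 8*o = o*(o - 4)*(o - 2)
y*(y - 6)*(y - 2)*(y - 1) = y^4 - 9*y^3 + 20*y^2 - 12*y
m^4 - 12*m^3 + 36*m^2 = m^2*(m - 6)^2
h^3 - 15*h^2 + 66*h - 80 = (h - 8)*(h - 5)*(h - 2)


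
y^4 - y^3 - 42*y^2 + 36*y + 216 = (y - 6)*(y - 3)*(y + 2)*(y + 6)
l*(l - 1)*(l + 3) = l^3 + 2*l^2 - 3*l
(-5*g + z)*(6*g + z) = -30*g^2 + g*z + z^2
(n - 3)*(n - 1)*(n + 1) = n^3 - 3*n^2 - n + 3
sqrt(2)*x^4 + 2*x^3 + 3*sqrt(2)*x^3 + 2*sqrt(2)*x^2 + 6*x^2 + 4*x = x*(x + 2)*(x + sqrt(2))*(sqrt(2)*x + sqrt(2))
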